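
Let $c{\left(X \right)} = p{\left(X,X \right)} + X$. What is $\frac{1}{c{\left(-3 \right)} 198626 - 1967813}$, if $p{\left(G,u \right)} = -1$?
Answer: $- \frac{1}{2762317} \approx -3.6201 \cdot 10^{-7}$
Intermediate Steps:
$c{\left(X \right)} = -1 + X$
$\frac{1}{c{\left(-3 \right)} 198626 - 1967813} = \frac{1}{\left(-1 - 3\right) 198626 - 1967813} = \frac{1}{\left(-4\right) 198626 - 1967813} = \frac{1}{-794504 - 1967813} = \frac{1}{-2762317} = - \frac{1}{2762317}$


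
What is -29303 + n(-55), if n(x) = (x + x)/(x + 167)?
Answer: -1641023/56 ≈ -29304.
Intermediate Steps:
n(x) = 2*x/(167 + x) (n(x) = (2*x)/(167 + x) = 2*x/(167 + x))
-29303 + n(-55) = -29303 + 2*(-55)/(167 - 55) = -29303 + 2*(-55)/112 = -29303 + 2*(-55)*(1/112) = -29303 - 55/56 = -1641023/56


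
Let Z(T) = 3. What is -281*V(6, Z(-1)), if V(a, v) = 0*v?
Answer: 0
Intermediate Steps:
V(a, v) = 0
-281*V(6, Z(-1)) = -281*0 = 0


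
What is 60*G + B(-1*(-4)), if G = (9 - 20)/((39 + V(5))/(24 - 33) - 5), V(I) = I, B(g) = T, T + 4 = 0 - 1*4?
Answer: 5228/89 ≈ 58.742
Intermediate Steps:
T = -8 (T = -4 + (0 - 1*4) = -4 + (0 - 4) = -4 - 4 = -8)
B(g) = -8
G = 99/89 (G = (9 - 20)/((39 + 5)/(24 - 33) - 5) = -11/(44/(-9) - 5) = -11/(44*(-⅑) - 5) = -11/(-44/9 - 5) = -11/(-89/9) = -11*(-9/89) = 99/89 ≈ 1.1124)
60*G + B(-1*(-4)) = 60*(99/89) - 8 = 5940/89 - 8 = 5228/89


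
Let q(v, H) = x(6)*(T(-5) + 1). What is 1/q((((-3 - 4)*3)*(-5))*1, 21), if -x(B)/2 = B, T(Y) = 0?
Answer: -1/12 ≈ -0.083333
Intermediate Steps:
x(B) = -2*B
q(v, H) = -12 (q(v, H) = (-2*6)*(0 + 1) = -12*1 = -12)
1/q((((-3 - 4)*3)*(-5))*1, 21) = 1/(-12) = -1/12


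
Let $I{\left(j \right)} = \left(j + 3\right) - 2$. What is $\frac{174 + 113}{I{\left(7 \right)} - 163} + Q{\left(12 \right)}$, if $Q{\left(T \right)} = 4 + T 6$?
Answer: $\frac{11493}{155} \approx 74.148$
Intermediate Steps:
$Q{\left(T \right)} = 4 + 6 T$
$I{\left(j \right)} = 1 + j$ ($I{\left(j \right)} = \left(3 + j\right) - 2 = 1 + j$)
$\frac{174 + 113}{I{\left(7 \right)} - 163} + Q{\left(12 \right)} = \frac{174 + 113}{\left(1 + 7\right) - 163} + \left(4 + 6 \cdot 12\right) = \frac{287}{8 - 163} + \left(4 + 72\right) = \frac{287}{-155} + 76 = 287 \left(- \frac{1}{155}\right) + 76 = - \frac{287}{155} + 76 = \frac{11493}{155}$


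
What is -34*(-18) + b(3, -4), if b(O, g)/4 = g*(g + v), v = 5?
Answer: 596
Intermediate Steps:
b(O, g) = 4*g*(5 + g) (b(O, g) = 4*(g*(g + 5)) = 4*(g*(5 + g)) = 4*g*(5 + g))
-34*(-18) + b(3, -4) = -34*(-18) + 4*(-4)*(5 - 4) = 612 + 4*(-4)*1 = 612 - 16 = 596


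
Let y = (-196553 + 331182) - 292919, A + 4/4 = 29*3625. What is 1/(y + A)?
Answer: -1/53166 ≈ -1.8809e-5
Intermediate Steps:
A = 105124 (A = -1 + 29*3625 = -1 + 105125 = 105124)
y = -158290 (y = 134629 - 292919 = -158290)
1/(y + A) = 1/(-158290 + 105124) = 1/(-53166) = -1/53166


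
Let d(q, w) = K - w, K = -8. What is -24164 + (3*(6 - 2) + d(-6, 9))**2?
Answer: -24139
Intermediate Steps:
d(q, w) = -8 - w
-24164 + (3*(6 - 2) + d(-6, 9))**2 = -24164 + (3*(6 - 2) + (-8 - 1*9))**2 = -24164 + (3*4 + (-8 - 9))**2 = -24164 + (12 - 17)**2 = -24164 + (-5)**2 = -24164 + 25 = -24139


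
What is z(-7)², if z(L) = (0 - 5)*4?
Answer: 400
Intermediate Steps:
z(L) = -20 (z(L) = -5*4 = -20)
z(-7)² = (-20)² = 400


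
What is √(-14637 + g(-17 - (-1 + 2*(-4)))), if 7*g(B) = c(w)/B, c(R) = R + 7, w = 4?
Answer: I*√11475562/28 ≈ 120.98*I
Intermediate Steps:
c(R) = 7 + R
g(B) = 11/(7*B) (g(B) = ((7 + 4)/B)/7 = (11/B)/7 = 11/(7*B))
√(-14637 + g(-17 - (-1 + 2*(-4)))) = √(-14637 + 11/(7*(-17 - (-1 + 2*(-4))))) = √(-14637 + 11/(7*(-17 - (-1 - 8)))) = √(-14637 + 11/(7*(-17 - 1*(-9)))) = √(-14637 + 11/(7*(-17 + 9))) = √(-14637 + (11/7)/(-8)) = √(-14637 + (11/7)*(-⅛)) = √(-14637 - 11/56) = √(-819683/56) = I*√11475562/28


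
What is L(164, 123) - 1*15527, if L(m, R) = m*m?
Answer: 11369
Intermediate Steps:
L(m, R) = m**2
L(164, 123) - 1*15527 = 164**2 - 1*15527 = 26896 - 15527 = 11369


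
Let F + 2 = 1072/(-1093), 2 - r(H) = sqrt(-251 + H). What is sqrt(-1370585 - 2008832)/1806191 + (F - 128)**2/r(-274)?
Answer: (-2389298*sqrt(3379417) + 37018531602088604*I + 5973245*I*sqrt(70967757))/(2157764271959*(2*I + 5*sqrt(21))) ≈ 64.862 + 743.09*I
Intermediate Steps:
r(H) = 2 - sqrt(-251 + H)
F = -3258/1093 (F = -2 + 1072/(-1093) = -2 + 1072*(-1/1093) = -2 - 1072/1093 = -3258/1093 ≈ -2.9808)
sqrt(-1370585 - 2008832)/1806191 + (F - 128)**2/r(-274) = sqrt(-1370585 - 2008832)/1806191 + (-3258/1093 - 128)**2/(2 - sqrt(-251 - 274)) = sqrt(-3379417)*(1/1806191) + (-143162/1093)**2/(2 - sqrt(-525)) = (I*sqrt(3379417))*(1/1806191) + 20495358244/(1194649*(2 - 5*I*sqrt(21))) = I*sqrt(3379417)/1806191 + 20495358244/(1194649*(2 - 5*I*sqrt(21))) = 20495358244/(1194649*(2 - 5*I*sqrt(21))) + I*sqrt(3379417)/1806191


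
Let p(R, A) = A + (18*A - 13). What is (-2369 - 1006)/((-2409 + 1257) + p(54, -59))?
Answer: 375/254 ≈ 1.4764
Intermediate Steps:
p(R, A) = -13 + 19*A (p(R, A) = A + (-13 + 18*A) = -13 + 19*A)
(-2369 - 1006)/((-2409 + 1257) + p(54, -59)) = (-2369 - 1006)/((-2409 + 1257) + (-13 + 19*(-59))) = -3375/(-1152 + (-13 - 1121)) = -3375/(-1152 - 1134) = -3375/(-2286) = -3375*(-1/2286) = 375/254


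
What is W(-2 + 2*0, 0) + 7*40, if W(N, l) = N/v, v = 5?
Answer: 1398/5 ≈ 279.60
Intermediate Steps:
W(N, l) = N/5
W(-2 + 2*0, 0) + 7*40 = (-2 + 2*0)/5 + 7*40 = (-2 + 0)/5 + 280 = (1/5)*(-2) + 280 = -2/5 + 280 = 1398/5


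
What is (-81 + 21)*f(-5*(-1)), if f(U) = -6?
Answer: 360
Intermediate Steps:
(-81 + 21)*f(-5*(-1)) = (-81 + 21)*(-6) = -60*(-6) = 360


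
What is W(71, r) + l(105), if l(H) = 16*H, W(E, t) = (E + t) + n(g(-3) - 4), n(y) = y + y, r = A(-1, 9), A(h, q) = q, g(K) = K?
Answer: 1746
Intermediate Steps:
r = 9
n(y) = 2*y
W(E, t) = -14 + E + t (W(E, t) = (E + t) + 2*(-3 - 4) = (E + t) + 2*(-7) = (E + t) - 14 = -14 + E + t)
W(71, r) + l(105) = (-14 + 71 + 9) + 16*105 = 66 + 1680 = 1746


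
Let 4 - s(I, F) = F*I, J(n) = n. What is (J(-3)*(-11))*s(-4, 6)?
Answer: 924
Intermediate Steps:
s(I, F) = 4 - F*I
(J(-3)*(-11))*s(-4, 6) = (-3*(-11))*(4 - 1*6*(-4)) = 33*(4 + 24) = 33*28 = 924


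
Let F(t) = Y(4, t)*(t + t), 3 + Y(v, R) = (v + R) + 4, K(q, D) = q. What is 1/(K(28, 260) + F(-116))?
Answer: 1/25780 ≈ 3.8790e-5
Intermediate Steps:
Y(v, R) = 1 + R + v (Y(v, R) = -3 + ((v + R) + 4) = -3 + ((R + v) + 4) = -3 + (4 + R + v) = 1 + R + v)
F(t) = 2*t*(5 + t) (F(t) = (1 + t + 4)*(t + t) = (5 + t)*(2*t) = 2*t*(5 + t))
1/(K(28, 260) + F(-116)) = 1/(28 + 2*(-116)*(5 - 116)) = 1/(28 + 2*(-116)*(-111)) = 1/(28 + 25752) = 1/25780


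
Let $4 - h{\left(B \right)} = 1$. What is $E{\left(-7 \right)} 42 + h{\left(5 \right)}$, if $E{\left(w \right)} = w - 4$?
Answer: $-459$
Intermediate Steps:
$h{\left(B \right)} = 3$ ($h{\left(B \right)} = 4 - 1 = 3$)
$E{\left(w \right)} = -4 + w$
$E{\left(-7 \right)} 42 + h{\left(5 \right)} = \left(-4 - 7\right) 42 + 3 = \left(-11\right) 42 + 3 = -462 + 3 = -459$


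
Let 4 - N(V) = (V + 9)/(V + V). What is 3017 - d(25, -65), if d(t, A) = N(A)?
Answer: 195873/65 ≈ 3013.4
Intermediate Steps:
N(V) = 4 - (9 + V)/(2*V) (N(V) = 4 - (V + 9)/(V + V) = 4 - (9 + V)/(2*V))
d(t, A) = (-9 + 7*A)/(2*A)
3017 - d(25, -65) = 3017 - (-9 + 7*(-65))/(2*(-65)) = 3017 - (-1)*(-9 - 455)/(2*65) = 3017 - (-1)*(-464)/(2*65) = 3017 - 1*232/65 = 3017 - 232/65 = 195873/65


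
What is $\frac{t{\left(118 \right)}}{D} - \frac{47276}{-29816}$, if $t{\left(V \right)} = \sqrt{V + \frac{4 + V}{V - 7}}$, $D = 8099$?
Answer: $\frac{11819}{7454} + \frac{2 \sqrt{366855}}{898989} \approx 1.5869$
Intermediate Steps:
$t{\left(V \right)} = \sqrt{V + \frac{4 + V}{-7 + V}}$
$\frac{t{\left(118 \right)}}{D} - \frac{47276}{-29816} = \frac{\sqrt{\frac{4 + 118 + 118 \left(-7 + 118\right)}{-7 + 118}}}{8099} - \frac{47276}{-29816} = \sqrt{\frac{4 + 118 + 118 \cdot 111}{111}} \cdot \frac{1}{8099} - - \frac{11819}{7454} = \sqrt{\frac{4 + 118 + 13098}{111}} \cdot \frac{1}{8099} + \frac{11819}{7454} = \sqrt{\frac{1}{111} \cdot 13220} \cdot \frac{1}{8099} + \frac{11819}{7454} = \sqrt{\frac{13220}{111}} \cdot \frac{1}{8099} + \frac{11819}{7454} = \frac{2 \sqrt{366855}}{111} \cdot \frac{1}{8099} + \frac{11819}{7454} = \frac{2 \sqrt{366855}}{898989} + \frac{11819}{7454} = \frac{11819}{7454} + \frac{2 \sqrt{366855}}{898989}$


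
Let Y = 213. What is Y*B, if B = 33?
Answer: 7029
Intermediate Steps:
Y*B = 213*33 = 7029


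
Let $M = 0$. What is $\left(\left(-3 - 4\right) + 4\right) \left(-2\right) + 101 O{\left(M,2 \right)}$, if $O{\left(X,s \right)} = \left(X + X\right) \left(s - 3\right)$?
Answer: $6$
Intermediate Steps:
$O{\left(X,s \right)} = 2 X \left(-3 + s\right)$
$\left(\left(-3 - 4\right) + 4\right) \left(-2\right) + 101 O{\left(M,2 \right)} = \left(\left(-3 - 4\right) + 4\right) \left(-2\right) + 101 \cdot 2 \cdot 0 \left(-3 + 2\right) = \left(\left(-3 - 4\right) + 4\right) \left(-2\right) + 101 \cdot 2 \cdot 0 \left(-1\right) = \left(-7 + 4\right) \left(-2\right) + 101 \cdot 0 = \left(-3\right) \left(-2\right) + 0 = 6 + 0 = 6$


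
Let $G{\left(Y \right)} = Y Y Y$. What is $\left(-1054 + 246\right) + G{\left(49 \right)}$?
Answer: $116841$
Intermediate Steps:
$G{\left(Y \right)} = Y^{3}$ ($G{\left(Y \right)} = Y^{2} Y = Y^{3}$)
$\left(-1054 + 246\right) + G{\left(49 \right)} = \left(-1054 + 246\right) + 49^{3} = -808 + 117649 = 116841$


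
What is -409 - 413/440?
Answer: -180373/440 ≈ -409.94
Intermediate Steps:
-409 - 413/440 = -180373/440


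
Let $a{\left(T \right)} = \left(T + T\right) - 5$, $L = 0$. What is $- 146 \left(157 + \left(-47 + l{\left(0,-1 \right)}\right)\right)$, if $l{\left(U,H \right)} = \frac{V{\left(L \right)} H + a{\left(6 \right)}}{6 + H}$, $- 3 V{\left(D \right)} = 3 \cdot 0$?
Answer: $- \frac{81322}{5} \approx -16264.0$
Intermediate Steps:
$V{\left(D \right)} = 0$ ($V{\left(D \right)} = - \frac{3 \cdot 0}{3} = \left(- \frac{1}{3}\right) 0 = 0$)
$a{\left(T \right)} = -5 + 2 T$ ($a{\left(T \right)} = 2 T - 5 = -5 + 2 T$)
$l{\left(U,H \right)} = \frac{7}{6 + H}$ ($l{\left(U,H \right)} = \frac{0 H + \left(-5 + 2 \cdot 6\right)}{6 + H} = \frac{0 + \left(-5 + 12\right)}{6 + H} = \frac{0 + 7}{6 + H} = \frac{7}{6 + H}$)
$- 146 \left(157 + \left(-47 + l{\left(0,-1 \right)}\right)\right) = - 146 \left(157 - \left(47 - \frac{7}{6 - 1}\right)\right) = - 146 \left(157 - \left(47 - \frac{7}{5}\right)\right) = - 146 \left(157 + \left(-47 + 7 \cdot \frac{1}{5}\right)\right) = - 146 \left(157 + \left(-47 + \frac{7}{5}\right)\right) = - 146 \left(157 - \frac{228}{5}\right) = \left(-146\right) \frac{557}{5} = - \frac{81322}{5}$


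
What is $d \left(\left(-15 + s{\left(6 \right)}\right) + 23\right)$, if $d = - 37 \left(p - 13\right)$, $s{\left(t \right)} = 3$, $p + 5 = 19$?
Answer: $-407$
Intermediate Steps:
$p = 14$ ($p = -5 + 19 = 14$)
$d = -37$ ($d = - 37 \left(14 - 13\right) = \left(-37\right) 1 = -37$)
$d \left(\left(-15 + s{\left(6 \right)}\right) + 23\right) = - 37 \left(\left(-15 + 3\right) + 23\right) = - 37 \left(-12 + 23\right) = \left(-37\right) 11 = -407$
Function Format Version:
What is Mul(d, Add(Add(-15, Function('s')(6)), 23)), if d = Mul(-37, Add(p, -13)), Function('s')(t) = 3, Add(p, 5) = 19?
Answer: -407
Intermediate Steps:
p = 14 (p = Add(-5, 19) = 14)
d = -37 (d = Mul(-37, Add(14, -13)) = Mul(-37, 1) = -37)
Mul(d, Add(Add(-15, Function('s')(6)), 23)) = Mul(-37, Add(Add(-15, 3), 23)) = Mul(-37, Add(-12, 23)) = Mul(-37, 11) = -407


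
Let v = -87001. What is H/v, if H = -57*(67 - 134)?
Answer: -201/4579 ≈ -0.043896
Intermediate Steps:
H = 3819 (H = -57*(-67) = 3819)
H/v = 3819/(-87001) = 3819*(-1/87001) = -201/4579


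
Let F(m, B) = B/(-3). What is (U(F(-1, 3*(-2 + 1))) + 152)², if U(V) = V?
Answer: 23409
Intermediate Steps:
F(m, B) = -B/3 (F(m, B) = B*(-⅓) = -B/3)
(U(F(-1, 3*(-2 + 1))) + 152)² = (-(-2 + 1) + 152)² = (-(-1) + 152)² = (-⅓*(-3) + 152)² = (1 + 152)² = 153² = 23409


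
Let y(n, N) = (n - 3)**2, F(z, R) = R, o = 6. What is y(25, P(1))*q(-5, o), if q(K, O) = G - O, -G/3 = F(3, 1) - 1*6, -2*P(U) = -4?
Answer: 4356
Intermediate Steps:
P(U) = 2 (P(U) = -1/2*(-4) = 2)
G = 15 (G = -3*(1 - 1*6) = -3*(1 - 6) = -3*(-5) = 15)
y(n, N) = (-3 + n)**2
q(K, O) = 15 - O
y(25, P(1))*q(-5, o) = (-3 + 25)**2*(15 - 1*6) = 22**2*(15 - 6) = 484*9 = 4356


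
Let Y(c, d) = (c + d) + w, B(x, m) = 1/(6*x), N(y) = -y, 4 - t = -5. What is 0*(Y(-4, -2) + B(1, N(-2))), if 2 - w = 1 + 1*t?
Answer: 0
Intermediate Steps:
t = 9 (t = 4 - 1*(-5) = 4 + 5 = 9)
B(x, m) = 1/(6*x)
w = -8 (w = 2 - (1 + 1*9) = 2 - (1 + 9) = 2 - 1*10 = 2 - 10 = -8)
Y(c, d) = -8 + c + d (Y(c, d) = (c + d) - 8 = -8 + c + d)
0*(Y(-4, -2) + B(1, N(-2))) = 0*((-8 - 4 - 2) + (⅙)/1) = 0*(-14 + (⅙)*1) = 0*(-14 + ⅙) = 0*(-83/6) = 0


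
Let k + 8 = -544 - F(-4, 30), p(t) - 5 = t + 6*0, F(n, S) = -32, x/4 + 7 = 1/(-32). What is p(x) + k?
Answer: -4345/8 ≈ -543.13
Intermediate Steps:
x = -225/8 (x = -28 + 4/(-32) = -28 + 4*(-1/32) = -28 - ⅛ = -225/8 ≈ -28.125)
p(t) = 5 + t (p(t) = 5 + (t + 6*0) = 5 + (t + 0) = 5 + t)
k = -520 (k = -8 + (-544 - 1*(-32)) = -8 + (-544 + 32) = -8 - 512 = -520)
p(x) + k = (5 - 225/8) - 520 = -185/8 - 520 = -4345/8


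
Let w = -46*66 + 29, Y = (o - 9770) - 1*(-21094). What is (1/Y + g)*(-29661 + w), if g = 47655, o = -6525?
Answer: -7471052231128/4799 ≈ -1.5568e+9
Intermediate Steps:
Y = 4799 (Y = (-6525 - 9770) - 1*(-21094) = -16295 + 21094 = 4799)
w = -3007 (w = -3036 + 29 = -3007)
(1/Y + g)*(-29661 + w) = (1/4799 + 47655)*(-29661 - 3007) = (1/4799 + 47655)*(-32668) = (228696346/4799)*(-32668) = -7471052231128/4799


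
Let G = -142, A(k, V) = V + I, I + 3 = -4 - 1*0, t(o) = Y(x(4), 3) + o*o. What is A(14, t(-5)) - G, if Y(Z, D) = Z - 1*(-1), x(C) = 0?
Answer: 161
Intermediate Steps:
Y(Z, D) = 1 + Z (Y(Z, D) = Z + 1 = 1 + Z)
t(o) = 1 + o² (t(o) = (1 + 0) + o*o = 1 + o²)
I = -7 (I = -3 + (-4 - 1*0) = -3 + (-4 + 0) = -3 - 4 = -7)
A(k, V) = -7 + V (A(k, V) = V - 7 = -7 + V)
A(14, t(-5)) - G = (-7 + (1 + (-5)²)) - 1*(-142) = (-7 + (1 + 25)) + 142 = (-7 + 26) + 142 = 19 + 142 = 161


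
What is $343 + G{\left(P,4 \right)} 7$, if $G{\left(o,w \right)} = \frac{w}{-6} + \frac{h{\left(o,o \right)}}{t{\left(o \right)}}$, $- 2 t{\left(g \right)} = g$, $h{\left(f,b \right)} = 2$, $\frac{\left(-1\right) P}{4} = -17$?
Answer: $\frac{17234}{51} \approx 337.92$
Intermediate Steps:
$P = 68$ ($P = \left(-4\right) \left(-17\right) = 68$)
$t{\left(g \right)} = - \frac{g}{2}$
$G{\left(o,w \right)} = - \frac{4}{o} - \frac{w}{6}$ ($G{\left(o,w \right)} = \frac{w}{-6} + \frac{2}{\left(- \frac{1}{2}\right) o} = w \left(- \frac{1}{6}\right) + 2 \left(- \frac{2}{o}\right) = - \frac{w}{6} - \frac{4}{o} = - \frac{4}{o} - \frac{w}{6}$)
$343 + G{\left(P,4 \right)} 7 = 343 + \left(- \frac{4}{68} - \frac{2}{3}\right) 7 = 343 + \left(\left(-4\right) \frac{1}{68} - \frac{2}{3}\right) 7 = 343 + \left(- \frac{1}{17} - \frac{2}{3}\right) 7 = 343 - \frac{259}{51} = \frac{17234}{51}$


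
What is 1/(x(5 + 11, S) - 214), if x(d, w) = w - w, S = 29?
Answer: -1/214 ≈ -0.0046729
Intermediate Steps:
x(d, w) = 0
1/(x(5 + 11, S) - 214) = 1/(0 - 214) = 1/(-214) = -1/214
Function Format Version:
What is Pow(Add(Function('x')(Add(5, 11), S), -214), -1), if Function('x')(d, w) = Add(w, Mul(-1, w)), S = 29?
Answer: Rational(-1, 214) ≈ -0.0046729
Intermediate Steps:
Function('x')(d, w) = 0
Pow(Add(Function('x')(Add(5, 11), S), -214), -1) = Pow(Add(0, -214), -1) = Pow(-214, -1) = Rational(-1, 214)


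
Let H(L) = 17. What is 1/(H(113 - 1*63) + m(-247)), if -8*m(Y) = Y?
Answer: 8/383 ≈ 0.020888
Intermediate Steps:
m(Y) = -Y/8
1/(H(113 - 1*63) + m(-247)) = 1/(17 - ⅛*(-247)) = 1/(17 + 247/8) = 1/(383/8) = 8/383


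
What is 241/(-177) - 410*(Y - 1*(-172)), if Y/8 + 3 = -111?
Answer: 53701559/177 ≈ 3.0340e+5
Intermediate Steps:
Y = -912 (Y = -24 + 8*(-111) = -24 - 888 = -912)
241/(-177) - 410*(Y - 1*(-172)) = 241/(-177) - 410*(-912 - 1*(-172)) = 241*(-1/177) - 410*(-912 + 172) = -241/177 - 410*(-740) = -241/177 + 303400 = 53701559/177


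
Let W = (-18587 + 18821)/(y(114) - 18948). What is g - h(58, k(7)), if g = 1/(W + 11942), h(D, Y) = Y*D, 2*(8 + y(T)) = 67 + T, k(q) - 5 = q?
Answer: -104535274511/150194378 ≈ -696.00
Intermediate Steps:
k(q) = 5 + q
y(T) = 51/2 + T/2 (y(T) = -8 + (67 + T)/2 = -8 + (67/2 + T/2) = 51/2 + T/2)
W = -156/12577 (W = (-18587 + 18821)/((51/2 + (1/2)*114) - 18948) = 234/((51/2 + 57) - 18948) = 234/(165/2 - 18948) = 234/(-37731/2) = 234*(-2/37731) = -156/12577 ≈ -0.012404)
h(D, Y) = D*Y
g = 12577/150194378 (g = 1/(-156/12577 + 11942) = 1/(150194378/12577) = 12577/150194378 ≈ 8.3738e-5)
g - h(58, k(7)) = 12577/150194378 - 58*(5 + 7) = 12577/150194378 - 58*12 = 12577/150194378 - 1*696 = 12577/150194378 - 696 = -104535274511/150194378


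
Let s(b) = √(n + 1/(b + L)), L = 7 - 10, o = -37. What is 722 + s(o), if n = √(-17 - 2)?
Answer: 722 + √(-10 + 400*I*√19)/20 ≈ 723.47 + 1.4805*I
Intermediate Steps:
L = -3
n = I*√19 (n = √(-19) = I*√19 ≈ 4.3589*I)
s(b) = √(1/(-3 + b) + I*√19) (s(b) = √(I*√19 + 1/(b - 3)) = √(I*√19 + 1/(-3 + b)) = √(1/(-3 + b) + I*√19))
722 + s(o) = 722 + √((1 + I*√19*(-3 - 37))/(-3 - 37)) = 722 + √((1 + I*√19*(-40))/(-40)) = 722 + √(-(1 - 40*I*√19)/40) = 722 + √(-1/40 + I*√19)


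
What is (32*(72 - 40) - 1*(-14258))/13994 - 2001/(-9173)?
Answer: 84091890/64183481 ≈ 1.3102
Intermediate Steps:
(32*(72 - 40) - 1*(-14258))/13994 - 2001/(-9173) = (32*32 + 14258)*(1/13994) - 2001*(-1/9173) = (1024 + 14258)*(1/13994) + 2001/9173 = 15282*(1/13994) + 2001/9173 = 7641/6997 + 2001/9173 = 84091890/64183481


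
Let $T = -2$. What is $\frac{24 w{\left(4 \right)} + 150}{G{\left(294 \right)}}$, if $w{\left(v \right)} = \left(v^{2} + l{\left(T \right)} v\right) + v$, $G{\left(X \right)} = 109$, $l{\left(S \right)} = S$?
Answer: $\frac{438}{109} \approx 4.0183$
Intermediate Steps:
$w{\left(v \right)} = v^{2} - v$ ($w{\left(v \right)} = \left(v^{2} - 2 v\right) + v = v^{2} - v$)
$\frac{24 w{\left(4 \right)} + 150}{G{\left(294 \right)}} = \frac{24 \cdot 4 \left(-1 + 4\right) + 150}{109} = \left(24 \cdot 4 \cdot 3 + 150\right) \frac{1}{109} = \left(24 \cdot 12 + 150\right) \frac{1}{109} = \left(288 + 150\right) \frac{1}{109} = 438 \cdot \frac{1}{109} = \frac{438}{109}$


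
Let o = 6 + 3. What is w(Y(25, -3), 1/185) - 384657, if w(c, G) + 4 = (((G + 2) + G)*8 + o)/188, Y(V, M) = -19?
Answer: -13378504939/34780 ≈ -3.8466e+5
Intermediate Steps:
o = 9
w(c, G) = -727/188 + 4*G/47 (w(c, G) = -4 + (((G + 2) + G)*8 + 9)/188 = -4 + (((2 + G) + G)*8 + 9)*(1/188) = -4 + ((2 + 2*G)*8 + 9)*(1/188) = -4 + ((16 + 16*G) + 9)*(1/188) = -4 + (25 + 16*G)*(1/188) = -4 + (25/188 + 4*G/47) = -727/188 + 4*G/47)
w(Y(25, -3), 1/185) - 384657 = (-727/188 + (4/47)/185) - 384657 = (-727/188 + (4/47)*(1/185)) - 384657 = (-727/188 + 4/8695) - 384657 = -134479/34780 - 384657 = -13378504939/34780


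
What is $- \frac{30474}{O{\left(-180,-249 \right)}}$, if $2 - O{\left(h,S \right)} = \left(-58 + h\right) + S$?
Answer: $- \frac{10158}{163} \approx -62.319$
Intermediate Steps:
$O{\left(h,S \right)} = 60 - S - h$ ($O{\left(h,S \right)} = 2 - \left(\left(-58 + h\right) + S\right) = 2 - \left(-58 + S + h\right) = 60 - S - h$)
$- \frac{30474}{O{\left(-180,-249 \right)}} = - \frac{30474}{60 - -249 - -180} = - \frac{30474}{60 + 249 + 180} = - \frac{30474}{489} = \left(-30474\right) \frac{1}{489} = - \frac{10158}{163}$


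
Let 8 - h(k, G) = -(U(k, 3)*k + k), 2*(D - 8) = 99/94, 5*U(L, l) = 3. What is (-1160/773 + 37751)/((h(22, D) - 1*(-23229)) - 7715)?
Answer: 145901815/60128578 ≈ 2.4265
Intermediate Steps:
U(L, l) = 3/5 (U(L, l) = (1/5)*3 = 3/5)
D = 1603/188 (D = 8 + (99/94)/2 = 8 + (99*(1/94))/2 = 8 + (1/2)*(99/94) = 8 + 99/188 = 1603/188 ≈ 8.5266)
h(k, G) = 8 + 8*k/5 (h(k, G) = 8 - (-1)*(3*k/5 + k) = 8 - (-1)*8*k/5 = 8 - (-8)*k/5 = 8 + 8*k/5)
(-1160/773 + 37751)/((h(22, D) - 1*(-23229)) - 7715) = (-1160/773 + 37751)/(((8 + (8/5)*22) - 1*(-23229)) - 7715) = (-1160/773 + 37751)/(((8 + 176/5) + 23229) - 7715) = (-40*29/773 + 37751)/((216/5 + 23229) - 7715) = (-1160/773 + 37751)/(116361/5 - 7715) = 29180363/(773*(77786/5)) = (29180363/773)*(5/77786) = 145901815/60128578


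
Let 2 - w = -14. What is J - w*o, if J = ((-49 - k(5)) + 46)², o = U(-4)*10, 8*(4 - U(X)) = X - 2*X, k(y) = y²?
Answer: 224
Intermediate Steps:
w = 16 (w = 2 - 1*(-14) = 2 + 14 = 16)
U(X) = 4 + X/8 (U(X) = 4 - (X - 2*X)/8 = 4 - (-1)*X/8 = 4 + X/8)
o = 35 (o = (4 + (⅛)*(-4))*10 = (4 - ½)*10 = (7/2)*10 = 35)
J = 784 (J = ((-49 - 1*5²) + 46)² = ((-49 - 1*25) + 46)² = ((-49 - 25) + 46)² = (-74 + 46)² = (-28)² = 784)
J - w*o = 784 - 16*35 = 784 - 1*560 = 784 - 560 = 224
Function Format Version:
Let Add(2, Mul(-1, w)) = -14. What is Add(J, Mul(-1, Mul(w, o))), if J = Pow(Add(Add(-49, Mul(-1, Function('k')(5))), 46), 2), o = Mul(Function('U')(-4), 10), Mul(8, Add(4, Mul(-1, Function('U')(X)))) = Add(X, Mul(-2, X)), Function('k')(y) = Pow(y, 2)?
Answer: 224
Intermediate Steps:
w = 16 (w = Add(2, Mul(-1, -14)) = Add(2, 14) = 16)
Function('U')(X) = Add(4, Mul(Rational(1, 8), X)) (Function('U')(X) = Add(4, Mul(Rational(-1, 8), Add(X, Mul(-2, X)))) = Add(4, Mul(Rational(-1, 8), Mul(-1, X))) = Add(4, Mul(Rational(1, 8), X)))
o = 35 (o = Mul(Add(4, Mul(Rational(1, 8), -4)), 10) = Mul(Add(4, Rational(-1, 2)), 10) = Mul(Rational(7, 2), 10) = 35)
J = 784 (J = Pow(Add(Add(-49, Mul(-1, Pow(5, 2))), 46), 2) = Pow(Add(Add(-49, Mul(-1, 25)), 46), 2) = Pow(Add(Add(-49, -25), 46), 2) = Pow(Add(-74, 46), 2) = Pow(-28, 2) = 784)
Add(J, Mul(-1, Mul(w, o))) = Add(784, Mul(-1, Mul(16, 35))) = Add(784, Mul(-1, 560)) = Add(784, -560) = 224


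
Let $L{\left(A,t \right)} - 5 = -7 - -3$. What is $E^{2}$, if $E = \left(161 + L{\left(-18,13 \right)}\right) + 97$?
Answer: $67081$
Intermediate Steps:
$L{\left(A,t \right)} = 1$ ($L{\left(A,t \right)} = 5 - 4 = 1$)
$E = 259$ ($E = \left(161 + 1\right) + 97 = 162 + 97 = 259$)
$E^{2} = 259^{2} = 67081$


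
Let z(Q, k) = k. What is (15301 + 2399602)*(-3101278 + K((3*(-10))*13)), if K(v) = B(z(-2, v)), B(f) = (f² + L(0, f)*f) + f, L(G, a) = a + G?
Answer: -6755613865604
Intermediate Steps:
L(G, a) = G + a
B(f) = f + 2*f² (B(f) = (f² + (0 + f)*f) + f = (f² + f*f) + f = (f² + f²) + f = 2*f² + f = f + 2*f²)
K(v) = v*(1 + 2*v)
(15301 + 2399602)*(-3101278 + K((3*(-10))*13)) = (15301 + 2399602)*(-3101278 + ((3*(-10))*13)*(1 + 2*((3*(-10))*13))) = 2414903*(-3101278 + (-30*13)*(1 + 2*(-30*13))) = 2414903*(-3101278 - 390*(1 + 2*(-390))) = 2414903*(-3101278 - 390*(1 - 780)) = 2414903*(-3101278 - 390*(-779)) = 2414903*(-3101278 + 303810) = 2414903*(-2797468) = -6755613865604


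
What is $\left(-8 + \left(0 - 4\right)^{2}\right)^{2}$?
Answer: $64$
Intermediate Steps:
$\left(-8 + \left(0 - 4\right)^{2}\right)^{2} = \left(-8 + \left(-4\right)^{2}\right)^{2} = \left(-8 + 16\right)^{2} = 8^{2} = 64$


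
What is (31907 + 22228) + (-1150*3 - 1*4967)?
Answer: 45718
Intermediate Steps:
(31907 + 22228) + (-1150*3 - 1*4967) = 54135 + (-3450 - 4967) = 54135 - 8417 = 45718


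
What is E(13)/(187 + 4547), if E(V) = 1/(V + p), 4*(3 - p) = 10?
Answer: 1/63909 ≈ 1.5647e-5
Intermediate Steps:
p = 1/2 (p = 3 - 1/4*10 = 3 - 5/2 = 1/2 ≈ 0.50000)
E(V) = 1/(1/2 + V) (E(V) = 1/(V + 1/2) = 1/(1/2 + V))
E(13)/(187 + 4547) = (2/(1 + 2*13))/(187 + 4547) = (2/(1 + 26))/4734 = (2/27)*(1/4734) = 1/63909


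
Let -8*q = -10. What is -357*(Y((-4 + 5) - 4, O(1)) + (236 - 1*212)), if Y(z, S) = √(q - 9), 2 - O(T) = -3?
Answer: -8568 - 357*I*√31/2 ≈ -8568.0 - 993.85*I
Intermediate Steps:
q = 5/4 (q = -⅛*(-10) = 5/4 ≈ 1.2500)
O(T) = 5 (O(T) = 2 - 1*(-3) = 2 + 3 = 5)
Y(z, S) = I*√31/2 (Y(z, S) = √(5/4 - 9) = √(-31/4) = I*√31/2)
-357*(Y((-4 + 5) - 4, O(1)) + (236 - 1*212)) = -357*(I*√31/2 + (236 - 1*212)) = -357*(I*√31/2 + (236 - 212)) = -357*(I*√31/2 + 24) = -357*(24 + I*√31/2) = -8568 - 357*I*√31/2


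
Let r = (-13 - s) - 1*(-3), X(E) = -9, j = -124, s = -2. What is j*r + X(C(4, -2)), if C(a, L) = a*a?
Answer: 983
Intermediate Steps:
C(a, L) = a²
r = -8 (r = (-13 - 1*(-2)) - 1*(-3) = (-13 + 2) + 3 = -11 + 3 = -8)
j*r + X(C(4, -2)) = -124*(-8) - 9 = 992 - 9 = 983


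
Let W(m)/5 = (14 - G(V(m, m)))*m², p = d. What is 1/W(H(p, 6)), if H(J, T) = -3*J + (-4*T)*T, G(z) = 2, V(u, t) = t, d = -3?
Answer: 1/1093500 ≈ 9.1450e-7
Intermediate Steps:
p = -3
H(J, T) = -4*T² - 3*J (H(J, T) = -3*J - 4*T² = -4*T² - 3*J)
W(m) = 60*m² (W(m) = 5*((14 - 1*2)*m²) = 5*((14 - 2)*m²) = 5*(12*m²) = 60*m²)
1/W(H(p, 6)) = 1/(60*(-4*6² - 3*(-3))²) = 1/(60*(-4*36 + 9)²) = 1/(60*(-144 + 9)²) = 1/(60*(-135)²) = 1/(60*18225) = 1/1093500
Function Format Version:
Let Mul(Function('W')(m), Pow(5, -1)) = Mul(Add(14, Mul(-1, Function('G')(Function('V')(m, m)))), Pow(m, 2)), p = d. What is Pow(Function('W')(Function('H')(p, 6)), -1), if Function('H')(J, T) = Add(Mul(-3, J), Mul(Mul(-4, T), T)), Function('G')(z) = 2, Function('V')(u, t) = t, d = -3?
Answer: Rational(1, 1093500) ≈ 9.1450e-7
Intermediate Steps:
p = -3
Function('H')(J, T) = Add(Mul(-4, Pow(T, 2)), Mul(-3, J)) (Function('H')(J, T) = Add(Mul(-3, J), Mul(-4, Pow(T, 2))) = Add(Mul(-4, Pow(T, 2)), Mul(-3, J)))
Function('W')(m) = Mul(60, Pow(m, 2)) (Function('W')(m) = Mul(5, Mul(Add(14, Mul(-1, 2)), Pow(m, 2))) = Mul(5, Mul(Add(14, -2), Pow(m, 2))) = Mul(5, Mul(12, Pow(m, 2))) = Mul(60, Pow(m, 2)))
Pow(Function('W')(Function('H')(p, 6)), -1) = Pow(Mul(60, Pow(Add(Mul(-4, Pow(6, 2)), Mul(-3, -3)), 2)), -1) = Pow(Mul(60, Pow(Add(Mul(-4, 36), 9), 2)), -1) = Pow(Mul(60, Pow(Add(-144, 9), 2)), -1) = Pow(Mul(60, Pow(-135, 2)), -1) = Pow(Mul(60, 18225), -1) = Pow(1093500, -1) = Rational(1, 1093500)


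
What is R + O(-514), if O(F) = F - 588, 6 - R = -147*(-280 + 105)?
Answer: -26821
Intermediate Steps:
R = -25719 (R = 6 - (-147)*(-280 + 105) = 6 - (-147)*(-175) = 6 - 1*25725 = 6 - 25725 = -25719)
O(F) = -588 + F
R + O(-514) = -25719 + (-588 - 514) = -25719 - 1102 = -26821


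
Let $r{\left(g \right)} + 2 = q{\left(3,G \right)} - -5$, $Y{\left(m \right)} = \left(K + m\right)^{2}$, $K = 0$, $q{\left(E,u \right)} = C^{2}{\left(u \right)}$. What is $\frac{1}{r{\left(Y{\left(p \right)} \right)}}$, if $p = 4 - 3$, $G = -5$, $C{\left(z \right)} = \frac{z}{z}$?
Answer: $\frac{1}{4} \approx 0.25$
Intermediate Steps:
$C{\left(z \right)} = 1$
$q{\left(E,u \right)} = 1$ ($q{\left(E,u \right)} = 1^{2} = 1$)
$p = 1$ ($p = 4 - 3 = 1$)
$Y{\left(m \right)} = m^{2}$ ($Y{\left(m \right)} = \left(0 + m\right)^{2} = m^{2}$)
$r{\left(g \right)} = 4$ ($r{\left(g \right)} = -2 + \left(1 - -5\right) = -2 + \left(1 + 5\right) = -2 + 6 = 4$)
$\frac{1}{r{\left(Y{\left(p \right)} \right)}} = \frac{1}{4}$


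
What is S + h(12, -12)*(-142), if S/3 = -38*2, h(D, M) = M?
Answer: 1476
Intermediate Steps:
S = -228 (S = 3*(-38*2) = 3*(-76) = -228)
S + h(12, -12)*(-142) = -228 - 12*(-142) = -228 + 1704 = 1476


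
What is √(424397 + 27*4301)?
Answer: 2*√135131 ≈ 735.20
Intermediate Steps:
√(424397 + 27*4301) = √(424397 + 116127) = √540524 = 2*√135131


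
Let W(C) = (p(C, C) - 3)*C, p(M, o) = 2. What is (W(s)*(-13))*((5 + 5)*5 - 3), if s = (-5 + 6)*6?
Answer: 3666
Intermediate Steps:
s = 6 (s = 1*6 = 6)
W(C) = -C (W(C) = (2 - 3)*C = -C)
(W(s)*(-13))*((5 + 5)*5 - 3) = (-1*6*(-13))*((5 + 5)*5 - 3) = (-6*(-13))*(10*5 - 3) = 78*(50 - 3) = 78*47 = 3666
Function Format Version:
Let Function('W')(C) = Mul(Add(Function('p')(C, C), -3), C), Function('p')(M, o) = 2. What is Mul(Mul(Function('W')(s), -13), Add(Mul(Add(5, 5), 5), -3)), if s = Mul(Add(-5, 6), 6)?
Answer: 3666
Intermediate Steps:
s = 6 (s = Mul(1, 6) = 6)
Function('W')(C) = Mul(-1, C) (Function('W')(C) = Mul(Add(2, -3), C) = Mul(-1, C))
Mul(Mul(Function('W')(s), -13), Add(Mul(Add(5, 5), 5), -3)) = Mul(Mul(Mul(-1, 6), -13), Add(Mul(Add(5, 5), 5), -3)) = Mul(Mul(-6, -13), Add(Mul(10, 5), -3)) = Mul(78, Add(50, -3)) = Mul(78, 47) = 3666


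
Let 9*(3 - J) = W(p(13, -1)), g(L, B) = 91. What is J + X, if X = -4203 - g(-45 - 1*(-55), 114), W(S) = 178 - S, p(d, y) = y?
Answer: -38798/9 ≈ -4310.9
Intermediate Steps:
J = -152/9 (J = 3 - (178 - 1*(-1))/9 = 3 - (178 + 1)/9 = 3 - ⅑*179 = 3 - 179/9 = -152/9 ≈ -16.889)
X = -4294 (X = -4203 - 1*91 = -4203 - 91 = -4294)
J + X = -152/9 - 4294 = -38798/9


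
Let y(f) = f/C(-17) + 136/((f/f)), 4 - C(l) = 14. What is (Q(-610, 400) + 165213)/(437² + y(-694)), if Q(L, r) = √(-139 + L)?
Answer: 91785/106208 + 5*I*√749/955872 ≈ 0.8642 + 0.00014316*I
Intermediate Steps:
C(l) = -10 (C(l) = 4 - 1*14 = 4 - 14 = -10)
y(f) = 136 - f/10 (y(f) = f/(-10) + 136/((f/f)) = f*(-⅒) + 136/1 = -f/10 + 136*1 = -f/10 + 136 = 136 - f/10)
(Q(-610, 400) + 165213)/(437² + y(-694)) = (√(-139 - 610) + 165213)/(437² + (136 - ⅒*(-694))) = (√(-749) + 165213)/(190969 + (136 + 347/5)) = (I*√749 + 165213)/(190969 + 1027/5) = (165213 + I*√749)/(955872/5) = (165213 + I*√749)*(5/955872) = 91785/106208 + 5*I*√749/955872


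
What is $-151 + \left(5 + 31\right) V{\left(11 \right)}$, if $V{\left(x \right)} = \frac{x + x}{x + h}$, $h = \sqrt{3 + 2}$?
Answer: $- \frac{2201}{29} - \frac{198 \sqrt{5}}{29} \approx -91.163$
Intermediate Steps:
$h = \sqrt{5} \approx 2.2361$
$V{\left(x \right)} = \frac{2 x}{x + \sqrt{5}}$ ($V{\left(x \right)} = \frac{x + x}{x + \sqrt{5}} = \frac{2 x}{x + \sqrt{5}}$)
$-151 + \left(5 + 31\right) V{\left(11 \right)} = -151 + \left(5 + 31\right) 2 \cdot 11 \frac{1}{11 + \sqrt{5}} = -151 + 36 \frac{22}{11 + \sqrt{5}} = -151 + \frac{792}{11 + \sqrt{5}}$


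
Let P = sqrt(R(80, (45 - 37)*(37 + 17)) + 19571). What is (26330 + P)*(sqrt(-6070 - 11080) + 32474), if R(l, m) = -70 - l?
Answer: (26330 + sqrt(19421))*(32474 + 35*I*sqrt(14)) ≈ 8.5957e+8 + 3.4664e+6*I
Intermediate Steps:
P = sqrt(19421) (P = sqrt((-70 - 1*80) + 19571) = sqrt((-70 - 80) + 19571) = sqrt(-150 + 19571) = sqrt(19421) ≈ 139.36)
(26330 + P)*(sqrt(-6070 - 11080) + 32474) = (26330 + sqrt(19421))*(sqrt(-6070 - 11080) + 32474) = (26330 + sqrt(19421))*(sqrt(-17150) + 32474) = (26330 + sqrt(19421))*(35*I*sqrt(14) + 32474) = (26330 + sqrt(19421))*(32474 + 35*I*sqrt(14))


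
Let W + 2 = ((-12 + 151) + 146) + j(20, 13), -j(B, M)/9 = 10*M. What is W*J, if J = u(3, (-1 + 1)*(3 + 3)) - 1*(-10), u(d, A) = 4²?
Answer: -23062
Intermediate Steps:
j(B, M) = -90*M
u(d, A) = 16
W = -887 (W = -2 + (((-12 + 151) + 146) - 90*13) = -2 + ((139 + 146) - 1170) = -2 + (285 - 1170) = -2 - 885 = -887)
J = 26 (J = 16 - 1*(-10) = 16 + 10 = 26)
W*J = -887*26 = -23062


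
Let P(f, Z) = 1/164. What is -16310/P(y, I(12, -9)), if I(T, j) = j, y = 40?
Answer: -2674840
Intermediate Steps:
P(f, Z) = 1/164
-16310/P(y, I(12, -9)) = -16310/1/164 = -16310*164 = -2674840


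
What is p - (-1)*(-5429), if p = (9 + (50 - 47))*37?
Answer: -4985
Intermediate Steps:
p = 444 (p = (9 + 3)*37 = 12*37 = 444)
p - (-1)*(-5429) = 444 - (-1)*(-5429) = 444 - 1*5429 = 444 - 5429 = -4985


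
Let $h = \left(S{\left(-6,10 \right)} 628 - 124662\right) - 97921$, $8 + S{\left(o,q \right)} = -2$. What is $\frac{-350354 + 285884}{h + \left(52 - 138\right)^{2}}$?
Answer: $\frac{64470}{221467} \approx 0.2911$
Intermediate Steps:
$S{\left(o,q \right)} = -10$ ($S{\left(o,q \right)} = -8 - 2 = -10$)
$h = -228863$ ($h = \left(\left(-10\right) 628 - 124662\right) - 97921 = \left(-6280 - 124662\right) - 97921 = -130942 - 97921 = -228863$)
$\frac{-350354 + 285884}{h + \left(52 - 138\right)^{2}} = \frac{-350354 + 285884}{-228863 + \left(52 - 138\right)^{2}} = - \frac{64470}{-228863 + \left(-86\right)^{2}} = - \frac{64470}{-228863 + 7396} = - \frac{64470}{-221467} = \left(-64470\right) \left(- \frac{1}{221467}\right) = \frac{64470}{221467}$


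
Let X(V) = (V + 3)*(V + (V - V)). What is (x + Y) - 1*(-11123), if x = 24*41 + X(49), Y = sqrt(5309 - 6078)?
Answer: 14655 + I*sqrt(769) ≈ 14655.0 + 27.731*I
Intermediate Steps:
Y = I*sqrt(769) (Y = sqrt(-769) = I*sqrt(769) ≈ 27.731*I)
X(V) = V*(3 + V) (X(V) = (3 + V)*(V + 0) = (3 + V)*V = V*(3 + V))
x = 3532 (x = 24*41 + 49*(3 + 49) = 984 + 49*52 = 984 + 2548 = 3532)
(x + Y) - 1*(-11123) = (3532 + I*sqrt(769)) - 1*(-11123) = (3532 + I*sqrt(769)) + 11123 = 14655 + I*sqrt(769)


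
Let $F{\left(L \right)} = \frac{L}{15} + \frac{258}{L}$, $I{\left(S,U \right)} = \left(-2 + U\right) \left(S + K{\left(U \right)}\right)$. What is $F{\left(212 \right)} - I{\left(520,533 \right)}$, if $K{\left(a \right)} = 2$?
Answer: $- \frac{440694973}{1590} \approx -2.7717 \cdot 10^{5}$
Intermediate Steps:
$I{\left(S,U \right)} = \left(-2 + U\right) \left(2 + S\right)$ ($I{\left(S,U \right)} = \left(-2 + U\right) \left(S + 2\right) = \left(-2 + U\right) \left(2 + S\right)$)
$F{\left(L \right)} = \frac{258}{L} + \frac{L}{15}$ ($F{\left(L \right)} = L \frac{1}{15} + \frac{258}{L} = \frac{L}{15} + \frac{258}{L} = \frac{258}{L} + \frac{L}{15}$)
$F{\left(212 \right)} - I{\left(520,533 \right)} = \left(\frac{258}{212} + \frac{1}{15} \cdot 212\right) - \left(-4 - 1040 + 2 \cdot 533 + 520 \cdot 533\right) = \left(258 \cdot \frac{1}{212} + \frac{212}{15}\right) - \left(-4 - 1040 + 1066 + 277160\right) = \left(\frac{129}{106} + \frac{212}{15}\right) - 277182 = \frac{24407}{1590} - 277182 = - \frac{440694973}{1590}$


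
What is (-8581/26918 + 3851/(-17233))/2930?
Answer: -251537591/1359162229420 ≈ -0.00018507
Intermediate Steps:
(-8581/26918 + 3851/(-17233))/2930 = (-8581*1/26918 + 3851*(-1/17233))*(1/2930) = (-8581/26918 - 3851/17233)*(1/2930) = -251537591/463877894*1/2930 = -251537591/1359162229420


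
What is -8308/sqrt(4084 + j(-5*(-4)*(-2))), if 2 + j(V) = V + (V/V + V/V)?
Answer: -4154*sqrt(1011)/1011 ≈ -130.64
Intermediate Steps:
j(V) = V (j(V) = -2 + (V + (V/V + V/V)) = -2 + (V + (1 + 1)) = -2 + (V + 2) = -2 + (2 + V) = V)
-8308/sqrt(4084 + j(-5*(-4)*(-2))) = -8308/sqrt(4084 - 5*(-4)*(-2)) = -8308/sqrt(4084 + 20*(-2)) = -8308/sqrt(4084 - 40) = -8308*sqrt(1011)/2022 = -4154*sqrt(1011)/1011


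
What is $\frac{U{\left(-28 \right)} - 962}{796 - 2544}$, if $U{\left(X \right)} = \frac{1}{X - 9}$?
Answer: $\frac{35595}{64676} \approx 0.55036$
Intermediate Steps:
$U{\left(X \right)} = \frac{1}{-9 + X}$
$\frac{U{\left(-28 \right)} - 962}{796 - 2544} = \frac{\frac{1}{-9 - 28} - 962}{796 - 2544} = \frac{\frac{1}{-37} - 962}{-1748} = \left(- \frac{1}{37} - 962\right) \left(- \frac{1}{1748}\right) = \left(- \frac{35595}{37}\right) \left(- \frac{1}{1748}\right) = \frac{35595}{64676}$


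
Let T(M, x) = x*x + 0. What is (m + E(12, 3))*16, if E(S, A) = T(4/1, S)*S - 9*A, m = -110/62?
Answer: 842816/31 ≈ 27188.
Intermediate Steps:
T(M, x) = x**2 (T(M, x) = x**2 + 0 = x**2)
m = -55/31 (m = -110*1/62 = -55/31 ≈ -1.7742)
E(S, A) = S**3 - 9*A (E(S, A) = S**2*S - 9*A = S**3 - 9*A)
(m + E(12, 3))*16 = (-55/31 + (12**3 - 9*3))*16 = (-55/31 + (1728 - 27))*16 = (-55/31 + 1701)*16 = (52676/31)*16 = 842816/31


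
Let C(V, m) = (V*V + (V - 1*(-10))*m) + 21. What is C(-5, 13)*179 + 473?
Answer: 20342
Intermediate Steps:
C(V, m) = 21 + V² + m*(10 + V) (C(V, m) = (V² + (V + 10)*m) + 21 = (V² + (10 + V)*m) + 21 = (V² + m*(10 + V)) + 21 = 21 + V² + m*(10 + V))
C(-5, 13)*179 + 473 = (21 + (-5)² + 10*13 - 5*13)*179 + 473 = (21 + 25 + 130 - 65)*179 + 473 = 111*179 + 473 = 19869 + 473 = 20342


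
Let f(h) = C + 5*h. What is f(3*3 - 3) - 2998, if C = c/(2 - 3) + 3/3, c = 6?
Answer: -2973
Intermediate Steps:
C = -5 (C = 6/(2 - 3) + 3/3 = 6/(-1) + 3*(⅓) = 6*(-1) + 1 = -6 + 1 = -5)
f(h) = -5 + 5*h
f(3*3 - 3) - 2998 = (-5 + 5*(3*3 - 3)) - 2998 = (-5 + 5*(9 - 3)) - 2998 = (-5 + 5*6) - 2998 = (-5 + 30) - 2998 = 25 - 2998 = -2973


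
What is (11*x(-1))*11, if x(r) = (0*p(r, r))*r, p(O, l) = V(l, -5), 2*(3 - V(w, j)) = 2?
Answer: 0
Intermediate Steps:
V(w, j) = 2 (V(w, j) = 3 - ½*2 = 3 - 1 = 2)
p(O, l) = 2
x(r) = 0 (x(r) = (0*2)*r = 0*r = 0)
(11*x(-1))*11 = (11*0)*11 = 0*11 = 0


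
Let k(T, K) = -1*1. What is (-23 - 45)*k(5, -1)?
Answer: 68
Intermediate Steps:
k(T, K) = -1
(-23 - 45)*k(5, -1) = (-23 - 45)*(-1) = -68*(-1) = 68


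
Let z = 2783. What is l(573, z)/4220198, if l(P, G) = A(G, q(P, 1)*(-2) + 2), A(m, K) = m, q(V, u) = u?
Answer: 2783/4220198 ≈ 0.00065945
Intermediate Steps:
l(P, G) = G
l(573, z)/4220198 = 2783/4220198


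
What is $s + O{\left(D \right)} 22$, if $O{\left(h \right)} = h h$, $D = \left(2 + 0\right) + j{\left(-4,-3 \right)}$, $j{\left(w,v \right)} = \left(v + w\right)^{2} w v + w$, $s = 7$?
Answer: $7554719$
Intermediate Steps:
$j{\left(w,v \right)} = w + v w \left(v + w\right)^{2}$ ($j{\left(w,v \right)} = w \left(v + w\right)^{2} v + w = v w \left(v + w\right)^{2} + w = w + v w \left(v + w\right)^{2}$)
$D = 586$ ($D = \left(2 + 0\right) - 4 \left(1 - 3 \left(-3 - 4\right)^{2}\right) = 2 - 4 \left(1 - 3 \left(-7\right)^{2}\right) = 2 - 4 \left(1 - 147\right) = 2 - -584 = 2 + 584 = 586$)
$O{\left(h \right)} = h^{2}$
$s + O{\left(D \right)} 22 = 7 + 586^{2} \cdot 22 = 7 + 343396 \cdot 22 = 7 + 7554712 = 7554719$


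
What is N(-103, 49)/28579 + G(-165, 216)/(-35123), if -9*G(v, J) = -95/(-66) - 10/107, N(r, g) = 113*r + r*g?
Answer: -37248680977529/63798263032086 ≈ -0.58385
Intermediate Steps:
N(r, g) = 113*r + g*r
G(v, J) = -9505/63558 (G(v, J) = -(-95/(-66) - 10/107)/9 = -(-95*(-1/66) - 10*1/107)/9 = -(95/66 - 10/107)/9 = -1/9*9505/7062 = -9505/63558)
N(-103, 49)/28579 + G(-165, 216)/(-35123) = -103*(113 + 49)/28579 - 9505/63558/(-35123) = -103*162*(1/28579) - 9505/63558*(-1/35123) = -16686*1/28579 + 9505/2232347634 = -16686/28579 + 9505/2232347634 = -37248680977529/63798263032086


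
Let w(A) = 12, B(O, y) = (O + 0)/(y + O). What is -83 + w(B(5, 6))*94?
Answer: 1045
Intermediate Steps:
B(O, y) = O/(O + y)
-83 + w(B(5, 6))*94 = -83 + 12*94 = -83 + 1128 = 1045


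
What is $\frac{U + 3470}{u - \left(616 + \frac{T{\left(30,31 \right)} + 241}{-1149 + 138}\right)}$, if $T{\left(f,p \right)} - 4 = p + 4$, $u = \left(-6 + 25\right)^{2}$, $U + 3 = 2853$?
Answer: $- \frac{1277904}{51505} \approx -24.811$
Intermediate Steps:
$U = 2850$ ($U = -3 + 2853 = 2850$)
$u = 361$ ($u = 19^{2} = 361$)
$T{\left(f,p \right)} = 8 + p$ ($T{\left(f,p \right)} = 4 + \left(p + 4\right) = 4 + \left(4 + p\right) = 8 + p$)
$\frac{U + 3470}{u - \left(616 + \frac{T{\left(30,31 \right)} + 241}{-1149 + 138}\right)} = \frac{2850 + 3470}{361 - \left(616 + \frac{\left(8 + 31\right) + 241}{-1149 + 138}\right)} = \frac{6320}{361 - \left(616 + \frac{39 + 241}{-1011}\right)} = \frac{6320}{361 - \left(616 + 280 \left(- \frac{1}{1011}\right)\right)} = \frac{6320}{361 - \frac{622496}{1011}} = \frac{6320}{- \frac{257525}{1011}} = 6320 \left(- \frac{1011}{257525}\right) = - \frac{1277904}{51505}$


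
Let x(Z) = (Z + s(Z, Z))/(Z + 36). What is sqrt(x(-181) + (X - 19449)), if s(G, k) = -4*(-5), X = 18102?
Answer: I*sqrt(28297330)/145 ≈ 36.686*I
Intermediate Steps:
s(G, k) = 20
x(Z) = (20 + Z)/(36 + Z) (x(Z) = (Z + 20)/(Z + 36) = (20 + Z)/(36 + Z))
sqrt(x(-181) + (X - 19449)) = sqrt((20 - 181)/(36 - 181) + (18102 - 19449)) = sqrt(-161/(-145) - 1347) = sqrt(-1/145*(-161) - 1347) = sqrt(161/145 - 1347) = sqrt(-195154/145) = I*sqrt(28297330)/145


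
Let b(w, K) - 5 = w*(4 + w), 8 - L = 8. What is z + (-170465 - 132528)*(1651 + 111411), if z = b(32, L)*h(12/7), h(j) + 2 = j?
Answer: -239798964276/7 ≈ -3.4257e+10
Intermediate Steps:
L = 0 (L = 8 - 1*8 = 8 - 8 = 0)
h(j) = -2 + j
b(w, K) = 5 + w*(4 + w)
z = -2314/7 (z = (5 + 32² + 4*32)*(-2 + 12/7) = (5 + 1024 + 128)*(-2 + 12*(⅐)) = 1157*(-2 + 12/7) = 1157*(-2/7) = -2314/7 ≈ -330.57)
z + (-170465 - 132528)*(1651 + 111411) = -2314/7 + (-170465 - 132528)*(1651 + 111411) = -2314/7 - 302993*113062 = -2314/7 - 34256994566 = -239798964276/7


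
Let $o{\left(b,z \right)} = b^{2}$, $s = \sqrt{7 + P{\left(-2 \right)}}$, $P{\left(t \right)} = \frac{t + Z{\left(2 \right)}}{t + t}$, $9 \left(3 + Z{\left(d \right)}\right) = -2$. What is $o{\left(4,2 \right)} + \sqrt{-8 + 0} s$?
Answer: $16 + \frac{i \sqrt{598}}{3} \approx 16.0 + 8.1514 i$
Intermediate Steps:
$Z{\left(d \right)} = - \frac{29}{9}$ ($Z{\left(d \right)} = -3 + \frac{1}{9} \left(-2\right) = -3 - \frac{2}{9} = - \frac{29}{9}$)
$P{\left(t \right)} = \frac{- \frac{29}{9} + t}{2 t}$ ($P{\left(t \right)} = \frac{t - \frac{29}{9}}{t + t} = \frac{- \frac{29}{9} + t}{2 t}$)
$s = \frac{\sqrt{299}}{6}$ ($s = \sqrt{7 + \frac{-29 + 9 \left(-2\right)}{18 \left(-2\right)}} = \sqrt{7 + \frac{1}{18} \left(- \frac{1}{2}\right) \left(-29 - 18\right)} = \sqrt{7 + \frac{1}{18} \left(- \frac{1}{2}\right) \left(-47\right)} = \sqrt{7 + \frac{47}{36}} = \sqrt{\frac{299}{36}} = \frac{\sqrt{299}}{6} \approx 2.8819$)
$o{\left(4,2 \right)} + \sqrt{-8 + 0} s = 4^{2} + \sqrt{-8 + 0} \frac{\sqrt{299}}{6} = 16 + \sqrt{-8} \frac{\sqrt{299}}{6} = 16 + 2 i \sqrt{2} \frac{\sqrt{299}}{6} = 16 + \frac{i \sqrt{598}}{3}$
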